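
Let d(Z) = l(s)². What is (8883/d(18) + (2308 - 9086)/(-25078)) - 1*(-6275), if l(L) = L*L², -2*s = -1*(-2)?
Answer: 190069551/12539 ≈ 15158.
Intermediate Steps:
s = -1 (s = -(-1)*(-2)/2 = -½*2 = -1)
l(L) = L³
d(Z) = 1 (d(Z) = ((-1)³)² = (-1)² = 1)
(8883/d(18) + (2308 - 9086)/(-25078)) - 1*(-6275) = (8883/1 + (2308 - 9086)/(-25078)) - 1*(-6275) = (8883*1 - 6778*(-1/25078)) + 6275 = (8883 + 3389/12539) + 6275 = 111387326/12539 + 6275 = 190069551/12539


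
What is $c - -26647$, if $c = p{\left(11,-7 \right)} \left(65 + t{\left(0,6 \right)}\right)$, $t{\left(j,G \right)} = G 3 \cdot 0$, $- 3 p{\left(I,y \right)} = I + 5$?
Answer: $\frac{78901}{3} \approx 26300.0$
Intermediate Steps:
$p{\left(I,y \right)} = - \frac{5}{3} - \frac{I}{3}$ ($p{\left(I,y \right)} = - \frac{I + 5}{3} = - \frac{5 + I}{3} = - \frac{5}{3} - \frac{I}{3}$)
$t{\left(j,G \right)} = 0$ ($t{\left(j,G \right)} = 3 G 0 = 0$)
$c = - \frac{1040}{3}$ ($c = \left(- \frac{5}{3} - \frac{11}{3}\right) \left(65 + 0\right) = \left(- \frac{5}{3} - \frac{11}{3}\right) 65 = \left(- \frac{16}{3}\right) 65 = - \frac{1040}{3} \approx -346.67$)
$c - -26647 = - \frac{1040}{3} - -26647 = - \frac{1040}{3} + 26647 = \frac{78901}{3}$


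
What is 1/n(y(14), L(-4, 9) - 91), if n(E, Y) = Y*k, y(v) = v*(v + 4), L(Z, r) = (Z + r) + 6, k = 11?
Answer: -1/880 ≈ -0.0011364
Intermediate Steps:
L(Z, r) = 6 + Z + r
y(v) = v*(4 + v)
n(E, Y) = 11*Y (n(E, Y) = Y*11 = 11*Y)
1/n(y(14), L(-4, 9) - 91) = 1/(11*((6 - 4 + 9) - 91)) = 1/(11*(11 - 91)) = 1/(11*(-80)) = 1/(-880) = -1/880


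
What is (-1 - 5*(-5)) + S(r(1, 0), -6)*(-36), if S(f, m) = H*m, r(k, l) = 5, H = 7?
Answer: 1536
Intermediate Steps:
S(f, m) = 7*m
(-1 - 5*(-5)) + S(r(1, 0), -6)*(-36) = (-1 - 5*(-5)) + (7*(-6))*(-36) = (-1 + 25) - 42*(-36) = 24 + 1512 = 1536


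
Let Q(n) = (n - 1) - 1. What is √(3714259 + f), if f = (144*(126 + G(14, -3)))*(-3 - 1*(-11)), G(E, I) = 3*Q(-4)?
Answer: 5*√153547 ≈ 1959.3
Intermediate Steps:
Q(n) = -2 + n (Q(n) = (-1 + n) - 1 = -2 + n)
G(E, I) = -18 (G(E, I) = 3*(-2 - 4) = 3*(-6) = -18)
f = 124416 (f = (144*(126 - 18))*(-3 - 1*(-11)) = (144*108)*(-3 + 11) = 15552*8 = 124416)
√(3714259 + f) = √(3714259 + 124416) = √3838675 = 5*√153547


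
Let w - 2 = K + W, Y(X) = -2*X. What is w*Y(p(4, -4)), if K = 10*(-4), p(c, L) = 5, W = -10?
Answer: 480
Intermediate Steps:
K = -40
w = -48 (w = 2 + (-40 - 10) = 2 - 50 = -48)
w*Y(p(4, -4)) = -(-96)*5 = -48*(-10) = 480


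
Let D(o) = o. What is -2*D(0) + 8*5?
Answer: 40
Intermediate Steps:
-2*D(0) + 8*5 = -2*0 + 8*5 = 0 + 40 = 40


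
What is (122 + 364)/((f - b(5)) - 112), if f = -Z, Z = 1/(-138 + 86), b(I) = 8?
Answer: -25272/6239 ≈ -4.0507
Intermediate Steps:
Z = -1/52 (Z = 1/(-52) = -1/52 ≈ -0.019231)
f = 1/52 (f = -1*(-1/52) = 1/52 ≈ 0.019231)
(122 + 364)/((f - b(5)) - 112) = (122 + 364)/((1/52 - 1*8) - 112) = 486/((1/52 - 8) - 112) = 486/(-415/52 - 112) = 486/(-6239/52) = -52/6239*486 = -25272/6239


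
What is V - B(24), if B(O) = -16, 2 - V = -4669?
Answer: 4687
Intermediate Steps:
V = 4671 (V = 2 - 1*(-4669) = 2 + 4669 = 4671)
V - B(24) = 4671 - 1*(-16) = 4671 + 16 = 4687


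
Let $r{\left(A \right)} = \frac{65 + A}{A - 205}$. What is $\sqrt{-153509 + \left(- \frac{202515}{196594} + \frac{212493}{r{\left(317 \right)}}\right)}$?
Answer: $\frac{i \sqrt{128600356832528952746}}{37549454} \approx 302.01 i$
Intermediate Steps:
$r{\left(A \right)} = \frac{65 + A}{-205 + A}$
$\sqrt{-153509 + \left(- \frac{202515}{196594} + \frac{212493}{r{\left(317 \right)}}\right)} = \sqrt{-153509 + \left(- \frac{202515}{196594} + \frac{212493}{\frac{1}{-205 + 317} \left(65 + 317\right)}\right)} = \sqrt{-153509 + \left(\left(-202515\right) \frac{1}{196594} + \frac{212493}{\frac{1}{112} \cdot 382}\right)} = \sqrt{-153509 - \left(\frac{202515}{196594} - \frac{212493}{\frac{1}{112} \cdot 382}\right)} = \sqrt{-153509 - \left(\frac{202515}{196594} - \frac{212493}{\frac{191}{56}}\right)} = \sqrt{-153509 + \left(- \frac{202515}{196594} + 212493 \cdot \frac{56}{191}\right)} = \sqrt{-153509 + \left(- \frac{202515}{196594} + \frac{11899608}{191}\right)} = \sqrt{-153509 + \frac{2339352854787}{37549454}} = \sqrt{- \frac{3424826279299}{37549454}} = \frac{i \sqrt{128600356832528952746}}{37549454}$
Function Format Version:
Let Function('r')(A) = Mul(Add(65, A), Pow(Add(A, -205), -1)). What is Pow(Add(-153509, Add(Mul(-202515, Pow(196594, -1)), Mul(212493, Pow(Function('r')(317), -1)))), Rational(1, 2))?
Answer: Mul(Rational(1, 37549454), I, Pow(128600356832528952746, Rational(1, 2))) ≈ Mul(302.01, I)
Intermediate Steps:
Function('r')(A) = Mul(Pow(Add(-205, A), -1), Add(65, A)) (Function('r')(A) = Mul(Add(65, A), Pow(Add(-205, A), -1)) = Mul(Pow(Add(-205, A), -1), Add(65, A)))
Pow(Add(-153509, Add(Mul(-202515, Pow(196594, -1)), Mul(212493, Pow(Function('r')(317), -1)))), Rational(1, 2)) = Pow(Add(-153509, Add(Mul(-202515, Pow(196594, -1)), Mul(212493, Pow(Mul(Pow(Add(-205, 317), -1), Add(65, 317)), -1)))), Rational(1, 2)) = Pow(Add(-153509, Add(Mul(-202515, Rational(1, 196594)), Mul(212493, Pow(Mul(Pow(112, -1), 382), -1)))), Rational(1, 2)) = Pow(Add(-153509, Add(Rational(-202515, 196594), Mul(212493, Pow(Mul(Rational(1, 112), 382), -1)))), Rational(1, 2)) = Pow(Add(-153509, Add(Rational(-202515, 196594), Mul(212493, Pow(Rational(191, 56), -1)))), Rational(1, 2)) = Pow(Add(-153509, Add(Rational(-202515, 196594), Mul(212493, Rational(56, 191)))), Rational(1, 2)) = Pow(Add(-153509, Add(Rational(-202515, 196594), Rational(11899608, 191))), Rational(1, 2)) = Pow(Add(-153509, Rational(2339352854787, 37549454)), Rational(1, 2)) = Pow(Rational(-3424826279299, 37549454), Rational(1, 2)) = Mul(Rational(1, 37549454), I, Pow(128600356832528952746, Rational(1, 2)))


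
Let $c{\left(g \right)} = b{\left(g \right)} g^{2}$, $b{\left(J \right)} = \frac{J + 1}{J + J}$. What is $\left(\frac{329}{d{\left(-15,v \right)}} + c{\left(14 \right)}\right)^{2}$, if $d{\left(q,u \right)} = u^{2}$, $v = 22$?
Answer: $\frac{2616220201}{234256} \approx 11168.0$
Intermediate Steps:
$b{\left(J \right)} = \frac{1 + J}{2 J}$
$c{\left(g \right)} = \frac{g \left(1 + g\right)}{2}$ ($c{\left(g \right)} = \frac{1 + g}{2 g} g^{2} = \frac{g \left(1 + g\right)}{2}$)
$\left(\frac{329}{d{\left(-15,v \right)}} + c{\left(14 \right)}\right)^{2} = \left(\frac{329}{22^{2}} + \frac{1}{2} \cdot 14 \left(1 + 14\right)\right)^{2} = \left(\frac{329}{484} + \frac{1}{2} \cdot 14 \cdot 15\right)^{2} = \left(329 \cdot \frac{1}{484} + 105\right)^{2} = \left(\frac{329}{484} + 105\right)^{2} = \left(\frac{51149}{484}\right)^{2} = \frac{2616220201}{234256}$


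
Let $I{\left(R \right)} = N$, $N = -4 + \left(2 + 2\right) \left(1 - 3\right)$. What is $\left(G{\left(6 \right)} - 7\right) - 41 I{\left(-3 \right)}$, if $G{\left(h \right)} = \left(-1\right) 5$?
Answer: $480$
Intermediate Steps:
$G{\left(h \right)} = -5$
$N = -12$ ($N = -4 + 4 \left(-2\right) = -4 - 8 = -12$)
$I{\left(R \right)} = -12$
$\left(G{\left(6 \right)} - 7\right) - 41 I{\left(-3 \right)} = \left(-5 - 7\right) - -492 = \left(-5 - 7\right) + 492 = -12 + 492 = 480$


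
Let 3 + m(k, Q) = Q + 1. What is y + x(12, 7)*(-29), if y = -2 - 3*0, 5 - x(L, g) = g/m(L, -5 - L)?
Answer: -2996/19 ≈ -157.68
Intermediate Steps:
m(k, Q) = -2 + Q (m(k, Q) = -3 + (Q + 1) = -3 + (1 + Q) = -2 + Q)
x(L, g) = 5 - g/(-7 - L) (x(L, g) = 5 - g/(-2 + (-5 - L)) = 5 - g/(-7 - L))
y = -2 (y = -2 + 0 = -2)
y + x(12, 7)*(-29) = -2 + ((35 + 7 + 5*12)/(7 + 12))*(-29) = -2 + ((35 + 7 + 60)/19)*(-29) = -2 + ((1/19)*102)*(-29) = -2 + (102/19)*(-29) = -2 - 2958/19 = -2996/19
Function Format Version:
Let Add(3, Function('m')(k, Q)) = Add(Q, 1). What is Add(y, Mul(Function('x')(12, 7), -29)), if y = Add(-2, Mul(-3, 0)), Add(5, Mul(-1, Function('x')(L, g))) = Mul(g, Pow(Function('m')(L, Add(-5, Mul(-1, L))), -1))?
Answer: Rational(-2996, 19) ≈ -157.68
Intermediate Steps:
Function('m')(k, Q) = Add(-2, Q) (Function('m')(k, Q) = Add(-3, Add(Q, 1)) = Add(-3, Add(1, Q)) = Add(-2, Q))
Function('x')(L, g) = Add(5, Mul(-1, g, Pow(Add(-7, Mul(-1, L)), -1))) (Function('x')(L, g) = Add(5, Mul(-1, Mul(g, Pow(Add(-2, Add(-5, Mul(-1, L))), -1)))) = Add(5, Mul(-1, Mul(g, Pow(Add(-7, Mul(-1, L)), -1)))) = Add(5, Mul(-1, g, Pow(Add(-7, Mul(-1, L)), -1))))
y = -2 (y = Add(-2, 0) = -2)
Add(y, Mul(Function('x')(12, 7), -29)) = Add(-2, Mul(Mul(Pow(Add(7, 12), -1), Add(35, 7, Mul(5, 12))), -29)) = Add(-2, Mul(Mul(Pow(19, -1), Add(35, 7, 60)), -29)) = Add(-2, Mul(Mul(Rational(1, 19), 102), -29)) = Add(-2, Mul(Rational(102, 19), -29)) = Add(-2, Rational(-2958, 19)) = Rational(-2996, 19)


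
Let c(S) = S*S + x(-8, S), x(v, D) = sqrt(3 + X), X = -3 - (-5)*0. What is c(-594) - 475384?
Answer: -122548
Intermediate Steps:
X = -3 (X = -3 - 1*0 = -3 + 0 = -3)
x(v, D) = 0 (x(v, D) = sqrt(3 - 3) = sqrt(0) = 0)
c(S) = S**2 (c(S) = S*S + 0 = S**2 + 0 = S**2)
c(-594) - 475384 = (-594)**2 - 475384 = 352836 - 475384 = -122548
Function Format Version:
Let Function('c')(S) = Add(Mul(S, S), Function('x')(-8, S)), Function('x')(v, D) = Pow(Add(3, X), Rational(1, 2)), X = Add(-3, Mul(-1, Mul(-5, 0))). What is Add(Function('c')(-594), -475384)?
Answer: -122548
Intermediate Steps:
X = -3 (X = Add(-3, Mul(-1, 0)) = Add(-3, 0) = -3)
Function('x')(v, D) = 0 (Function('x')(v, D) = Pow(Add(3, -3), Rational(1, 2)) = Pow(0, Rational(1, 2)) = 0)
Function('c')(S) = Pow(S, 2) (Function('c')(S) = Add(Mul(S, S), 0) = Add(Pow(S, 2), 0) = Pow(S, 2))
Add(Function('c')(-594), -475384) = Add(Pow(-594, 2), -475384) = Add(352836, -475384) = -122548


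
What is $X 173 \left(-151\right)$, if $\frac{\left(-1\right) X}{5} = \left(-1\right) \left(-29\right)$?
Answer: $3787835$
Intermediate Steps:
$X = -145$ ($X = - 5 \left(\left(-1\right) \left(-29\right)\right) = \left(-5\right) 29 = -145$)
$X 173 \left(-151\right) = \left(-145\right) 173 \left(-151\right) = \left(-25085\right) \left(-151\right) = 3787835$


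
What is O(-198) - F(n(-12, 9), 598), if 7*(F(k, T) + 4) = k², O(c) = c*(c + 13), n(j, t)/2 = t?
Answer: 256114/7 ≈ 36588.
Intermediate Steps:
n(j, t) = 2*t
O(c) = c*(13 + c)
F(k, T) = -4 + k²/7
O(-198) - F(n(-12, 9), 598) = -198*(13 - 198) - (-4 + (2*9)²/7) = -198*(-185) - (-4 + (⅐)*18²) = 36630 - (-4 + (⅐)*324) = 36630 - (-4 + 324/7) = 36630 - 1*296/7 = 36630 - 296/7 = 256114/7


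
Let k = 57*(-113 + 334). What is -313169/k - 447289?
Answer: -5634812702/12597 ≈ -4.4731e+5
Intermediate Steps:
k = 12597 (k = 57*221 = 12597)
-313169/k - 447289 = -313169/12597 - 447289 = -5634812702/12597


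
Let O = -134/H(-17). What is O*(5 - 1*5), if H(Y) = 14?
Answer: 0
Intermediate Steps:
O = -67/7 (O = -134/14 = -134*1/14 = -67/7 ≈ -9.5714)
O*(5 - 1*5) = -67*(5 - 1*5)/7 = -67*(5 - 5)/7 = -67/7*0 = 0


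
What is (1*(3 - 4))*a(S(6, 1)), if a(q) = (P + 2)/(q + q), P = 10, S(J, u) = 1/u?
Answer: -6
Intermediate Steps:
a(q) = 6/q (a(q) = (10 + 2)/(q + q) = 12/((2*q)) = 12*(1/(2*q)) = 6/q)
(1*(3 - 4))*a(S(6, 1)) = (1*(3 - 4))*(6/(1/1)) = (1*(-1))*(6/1) = -6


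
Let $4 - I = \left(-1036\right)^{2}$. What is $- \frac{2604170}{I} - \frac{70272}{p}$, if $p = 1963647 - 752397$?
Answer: $\frac{256573211423}{108335411250} \approx 2.3683$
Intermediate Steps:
$I = -1073292$ ($I = 4 - \left(-1036\right)^{2} = 4 - 1073296 = -1073292$)
$p = 1211250$
$- \frac{2604170}{I} - \frac{70272}{p} = - \frac{2604170}{-1073292} - \frac{70272}{1211250} = \left(-2604170\right) \left(- \frac{1}{1073292}\right) - \frac{11712}{201875} = \frac{1302085}{536646} - \frac{11712}{201875} = \frac{256573211423}{108335411250}$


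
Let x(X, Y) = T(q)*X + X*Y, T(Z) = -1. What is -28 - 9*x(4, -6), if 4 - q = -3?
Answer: 224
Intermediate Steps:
q = 7 (q = 4 - 1*(-3) = 4 + 3 = 7)
x(X, Y) = -X + X*Y
-28 - 9*x(4, -6) = -28 - 36*(-1 - 6) = -28 - 36*(-7) = -28 - 9*(-28) = -28 + 252 = 224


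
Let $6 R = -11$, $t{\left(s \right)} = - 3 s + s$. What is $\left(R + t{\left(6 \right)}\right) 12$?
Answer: $-166$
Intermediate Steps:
$t{\left(s \right)} = - 2 s$
$R = - \frac{11}{6}$ ($R = \frac{1}{6} \left(-11\right) = - \frac{11}{6} \approx -1.8333$)
$\left(R + t{\left(6 \right)}\right) 12 = \left(- \frac{11}{6} - 12\right) 12 = \left(- \frac{83}{6}\right) 12 = -166$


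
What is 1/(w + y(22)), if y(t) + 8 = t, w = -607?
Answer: -1/593 ≈ -0.0016863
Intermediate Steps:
y(t) = -8 + t
1/(w + y(22)) = 1/(-607 + (-8 + 22)) = 1/(-607 + 14) = 1/(-593) = -1/593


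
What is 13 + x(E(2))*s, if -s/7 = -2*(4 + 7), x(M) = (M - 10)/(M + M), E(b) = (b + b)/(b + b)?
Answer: -680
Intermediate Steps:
E(b) = 1 (E(b) = (2*b)/((2*b)) = (2*b)*(1/(2*b)) = 1)
x(M) = (-10 + M)/(2*M) (x(M) = (-10 + M)/((2*M)) = (-10 + M)*(1/(2*M)) = (-10 + M)/(2*M))
s = 154 (s = -(-14)*(4 + 7) = -(-14)*11 = -7*(-22) = 154)
13 + x(E(2))*s = 13 + ((½)*(-10 + 1)/1)*154 = 13 + ((½)*1*(-9))*154 = 13 - 9/2*154 = 13 - 693 = -680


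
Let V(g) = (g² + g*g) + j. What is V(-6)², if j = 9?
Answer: 6561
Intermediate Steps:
V(g) = 9 + 2*g² (V(g) = (g² + g*g) + 9 = (g² + g²) + 9 = 2*g² + 9 = 9 + 2*g²)
V(-6)² = (9 + 2*(-6)²)² = (9 + 2*36)² = (9 + 72)² = 81² = 6561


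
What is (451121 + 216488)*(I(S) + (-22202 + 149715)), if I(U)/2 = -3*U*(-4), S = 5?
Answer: 85208939497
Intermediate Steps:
I(U) = 24*U (I(U) = 2*(-3*U*(-4)) = 2*(12*U) = 24*U)
(451121 + 216488)*(I(S) + (-22202 + 149715)) = (451121 + 216488)*(24*5 + (-22202 + 149715)) = 667609*(120 + 127513) = 667609*127633 = 85208939497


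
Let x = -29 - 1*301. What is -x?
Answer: 330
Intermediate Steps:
x = -330 (x = -29 - 301 = -330)
-x = -1*(-330) = 330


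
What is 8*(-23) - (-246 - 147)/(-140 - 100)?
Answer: -14851/80 ≈ -185.64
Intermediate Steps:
8*(-23) - (-246 - 147)/(-140 - 100) = -184 - (-393)/(-240) = -184 - (-393)*(-1)/240 = -184 - 1*131/80 = -184 - 131/80 = -14851/80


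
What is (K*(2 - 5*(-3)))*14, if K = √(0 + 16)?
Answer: 952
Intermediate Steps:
K = 4 (K = √16 = 4)
(K*(2 - 5*(-3)))*14 = (4*(2 - 5*(-3)))*14 = (4*(2 + 15))*14 = (4*17)*14 = 68*14 = 952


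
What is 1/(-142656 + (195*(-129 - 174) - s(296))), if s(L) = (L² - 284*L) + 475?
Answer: -1/205768 ≈ -4.8598e-6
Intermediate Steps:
s(L) = 475 + L² - 284*L
1/(-142656 + (195*(-129 - 174) - s(296))) = 1/(-142656 + (195*(-129 - 174) - (475 + 296² - 284*296))) = 1/(-142656 + (195*(-303) - (475 + 87616 - 84064))) = 1/(-142656 + (-59085 - 1*4027)) = 1/(-142656 + (-59085 - 4027)) = 1/(-142656 - 63112) = 1/(-205768) = -1/205768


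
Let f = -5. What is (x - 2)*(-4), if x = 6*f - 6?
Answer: 152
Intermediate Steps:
x = -36 (x = 6*(-5) - 6 = -30 - 6 = -36)
(x - 2)*(-4) = (-36 - 2)*(-4) = -38*(-4) = 152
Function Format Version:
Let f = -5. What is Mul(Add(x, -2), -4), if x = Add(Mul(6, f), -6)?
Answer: 152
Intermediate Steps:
x = -36 (x = Add(Mul(6, -5), -6) = Add(-30, -6) = -36)
Mul(Add(x, -2), -4) = Mul(Add(-36, -2), -4) = Mul(-38, -4) = 152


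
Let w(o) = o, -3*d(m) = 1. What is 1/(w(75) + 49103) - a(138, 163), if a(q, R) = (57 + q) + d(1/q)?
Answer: -28719949/147534 ≈ -194.67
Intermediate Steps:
d(m) = -⅓ (d(m) = -⅓*1 = -⅓)
a(q, R) = 170/3 + q (a(q, R) = (57 + q) - ⅓ = 170/3 + q)
1/(w(75) + 49103) - a(138, 163) = 1/(75 + 49103) - (170/3 + 138) = 1/49178 - 1*584/3 = 1/49178 - 584/3 = -28719949/147534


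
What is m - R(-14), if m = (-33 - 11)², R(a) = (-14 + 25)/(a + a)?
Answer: 54219/28 ≈ 1936.4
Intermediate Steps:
R(a) = 11/(2*a) (R(a) = 11/((2*a)) = 11*(1/(2*a)) = 11/(2*a))
m = 1936 (m = (-44)² = 1936)
m - R(-14) = 1936 - 11/(2*(-14)) = 1936 - 11*(-1)/(2*14) = 1936 - 1*(-11/28) = 1936 + 11/28 = 54219/28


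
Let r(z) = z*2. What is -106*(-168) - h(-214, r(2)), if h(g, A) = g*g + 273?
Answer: -28261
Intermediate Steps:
r(z) = 2*z
h(g, A) = 273 + g² (h(g, A) = g² + 273 = 273 + g²)
-106*(-168) - h(-214, r(2)) = -106*(-168) - (273 + (-214)²) = 17808 - (273 + 45796) = 17808 - 1*46069 = 17808 - 46069 = -28261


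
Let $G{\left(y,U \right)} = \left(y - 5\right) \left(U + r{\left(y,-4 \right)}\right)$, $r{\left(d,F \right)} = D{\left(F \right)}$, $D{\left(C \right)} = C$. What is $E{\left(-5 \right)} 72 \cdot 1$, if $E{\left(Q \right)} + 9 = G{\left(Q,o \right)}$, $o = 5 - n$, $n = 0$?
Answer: $-1368$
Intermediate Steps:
$r{\left(d,F \right)} = F$
$o = 5$ ($o = 5 - 0 = 5 + 0 = 5$)
$G{\left(y,U \right)} = \left(-5 + y\right) \left(-4 + U\right)$ ($G{\left(y,U \right)} = \left(y - 5\right) \left(U - 4\right) = \left(-5 + y\right) \left(-4 + U\right)$)
$E{\left(Q \right)} = -14 + Q$ ($E{\left(Q \right)} = -9 + \left(20 - 25 - 4 Q + 5 Q\right) = -9 + \left(-5 + Q\right) = -14 + Q$)
$E{\left(-5 \right)} 72 \cdot 1 = \left(-14 - 5\right) 72 \cdot 1 = \left(-19\right) 72 \cdot 1 = \left(-1368\right) 1 = -1368$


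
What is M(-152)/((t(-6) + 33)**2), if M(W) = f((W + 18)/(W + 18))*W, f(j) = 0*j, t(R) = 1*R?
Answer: 0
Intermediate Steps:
t(R) = R
f(j) = 0
M(W) = 0 (M(W) = 0*W = 0)
M(-152)/((t(-6) + 33)**2) = 0/((-6 + 33)**2) = 0/(27**2) = 0/729 = 0*(1/729) = 0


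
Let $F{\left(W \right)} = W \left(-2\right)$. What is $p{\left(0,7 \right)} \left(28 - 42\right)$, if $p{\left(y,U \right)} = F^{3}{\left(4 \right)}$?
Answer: $7168$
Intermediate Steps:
$F{\left(W \right)} = - 2 W$
$p{\left(y,U \right)} = -512$ ($p{\left(y,U \right)} = \left(\left(-2\right) 4\right)^{3} = \left(-8\right)^{3} = -512$)
$p{\left(0,7 \right)} \left(28 - 42\right) = - 512 \left(28 - 42\right) = \left(-512\right) \left(-14\right) = 7168$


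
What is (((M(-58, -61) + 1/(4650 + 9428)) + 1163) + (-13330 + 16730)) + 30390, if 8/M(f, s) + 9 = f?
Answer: 32968465821/943226 ≈ 34953.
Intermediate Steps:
M(f, s) = 8/(-9 + f)
(((M(-58, -61) + 1/(4650 + 9428)) + 1163) + (-13330 + 16730)) + 30390 = (((8/(-9 - 58) + 1/(4650 + 9428)) + 1163) + (-13330 + 16730)) + 30390 = (((8/(-67) + 1/14078) + 1163) + 3400) + 30390 = (((8*(-1/67) + 1/14078) + 1163) + 3400) + 30390 = (((-8/67 + 1/14078) + 1163) + 3400) + 30390 = ((-112557/943226 + 1163) + 3400) + 30390 = (1096859281/943226 + 3400) + 30390 = 4303827681/943226 + 30390 = 32968465821/943226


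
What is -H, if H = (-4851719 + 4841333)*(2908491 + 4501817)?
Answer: 76963458888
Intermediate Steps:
H = -76963458888 (H = -10386*7410308 = -76963458888)
-H = -1*(-76963458888) = 76963458888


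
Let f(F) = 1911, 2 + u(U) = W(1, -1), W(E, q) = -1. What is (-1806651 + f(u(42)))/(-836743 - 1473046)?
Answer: 1804740/2309789 ≈ 0.78134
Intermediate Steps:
u(U) = -3 (u(U) = -2 - 1 = -3)
(-1806651 + f(u(42)))/(-836743 - 1473046) = (-1806651 + 1911)/(-836743 - 1473046) = -1804740/(-2309789) = -1804740*(-1/2309789) = 1804740/2309789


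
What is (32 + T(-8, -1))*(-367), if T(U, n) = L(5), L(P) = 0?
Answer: -11744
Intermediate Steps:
T(U, n) = 0
(32 + T(-8, -1))*(-367) = (32 + 0)*(-367) = 32*(-367) = -11744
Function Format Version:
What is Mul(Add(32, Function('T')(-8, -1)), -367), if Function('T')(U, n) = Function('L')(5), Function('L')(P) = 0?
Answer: -11744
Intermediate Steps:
Function('T')(U, n) = 0
Mul(Add(32, Function('T')(-8, -1)), -367) = Mul(Add(32, 0), -367) = Mul(32, -367) = -11744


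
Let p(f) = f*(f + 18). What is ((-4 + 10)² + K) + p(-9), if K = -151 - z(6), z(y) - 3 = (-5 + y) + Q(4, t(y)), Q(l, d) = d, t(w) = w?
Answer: -206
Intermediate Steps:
p(f) = f*(18 + f)
z(y) = -2 + 2*y (z(y) = 3 + ((-5 + y) + y) = 3 + (-5 + 2*y) = -2 + 2*y)
K = -161 (K = -151 - (-2 + 2*6) = -151 - (-2 + 12) = -151 - 1*10 = -151 - 10 = -161)
((-4 + 10)² + K) + p(-9) = ((-4 + 10)² - 161) - 9*(18 - 9) = (6² - 161) - 9*9 = (36 - 161) - 81 = -125 - 81 = -206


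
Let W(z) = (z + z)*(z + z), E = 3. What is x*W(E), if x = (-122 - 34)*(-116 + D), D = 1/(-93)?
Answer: 20197008/31 ≈ 6.5152e+5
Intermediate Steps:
D = -1/93 ≈ -0.010753
W(z) = 4*z**2 (W(z) = (2*z)*(2*z) = 4*z**2)
x = 561028/31 (x = (-122 - 34)*(-116 - 1/93) = -156*(-10789/93) = 561028/31 ≈ 18098.)
x*W(E) = 561028*(4*3**2)/31 = 561028*(4*9)/31 = (561028/31)*36 = 20197008/31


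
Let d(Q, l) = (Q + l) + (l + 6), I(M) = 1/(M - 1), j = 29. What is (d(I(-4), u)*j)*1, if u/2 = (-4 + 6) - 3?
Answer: 261/5 ≈ 52.200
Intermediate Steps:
u = -2 (u = 2*((-4 + 6) - 3) = 2*(2 - 3) = 2*(-1) = -2)
I(M) = 1/(-1 + M)
d(Q, l) = 6 + Q + 2*l (d(Q, l) = (Q + l) + (6 + l) = 6 + Q + 2*l)
(d(I(-4), u)*j)*1 = ((6 + 1/(-1 - 4) + 2*(-2))*29)*1 = ((6 + 1/(-5) - 4)*29)*1 = ((6 - ⅕ - 4)*29)*1 = ((9/5)*29)*1 = (261/5)*1 = 261/5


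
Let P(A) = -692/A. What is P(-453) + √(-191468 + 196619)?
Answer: 692/453 + √5151 ≈ 73.298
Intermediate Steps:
P(-453) + √(-191468 + 196619) = -692/(-453) + √(-191468 + 196619) = -692*(-1/453) + √5151 = 692/453 + √5151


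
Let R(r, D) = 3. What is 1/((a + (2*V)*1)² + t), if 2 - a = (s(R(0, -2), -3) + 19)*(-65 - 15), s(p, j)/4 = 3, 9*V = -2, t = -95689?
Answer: 81/491056747 ≈ 1.6495e-7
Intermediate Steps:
V = -2/9 (V = (⅑)*(-2) = -2/9 ≈ -0.22222)
s(p, j) = 12 (s(p, j) = 4*3 = 12)
a = 2482 (a = 2 - (12 + 19)*(-65 - 15) = 2 - 31*(-80) = 2 - 1*(-2480) = 2 + 2480 = 2482)
1/((a + (2*V)*1)² + t) = 1/((2482 + (2*(-2/9))*1)² - 95689) = 1/((2482 - 4/9*1)² - 95689) = 1/((2482 - 4/9)² - 95689) = 1/((22334/9)² - 95689) = 1/(498807556/81 - 95689) = 1/(491056747/81) = 81/491056747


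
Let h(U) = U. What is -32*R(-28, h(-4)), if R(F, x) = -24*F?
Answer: -21504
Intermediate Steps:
-32*R(-28, h(-4)) = -(-768)*(-28) = -32*672 = -21504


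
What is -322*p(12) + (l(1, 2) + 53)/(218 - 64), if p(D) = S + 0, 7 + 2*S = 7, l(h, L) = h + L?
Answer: 4/11 ≈ 0.36364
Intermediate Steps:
l(h, L) = L + h
S = 0 (S = -7/2 + (1/2)*7 = -7/2 + 7/2 = 0)
p(D) = 0 (p(D) = 0 + 0 = 0)
-322*p(12) + (l(1, 2) + 53)/(218 - 64) = -322*0 + ((2 + 1) + 53)/(218 - 64) = 0 + (3 + 53)/154 = 0 + 56*(1/154) = 0 + 4/11 = 4/11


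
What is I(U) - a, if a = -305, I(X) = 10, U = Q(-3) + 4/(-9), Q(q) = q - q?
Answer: 315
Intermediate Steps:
Q(q) = 0
U = -4/9 (U = 0 + 4/(-9) = 0 + 4*(-⅑) = 0 - 4/9 = -4/9 ≈ -0.44444)
I(U) - a = 10 - 1*(-305) = 10 + 305 = 315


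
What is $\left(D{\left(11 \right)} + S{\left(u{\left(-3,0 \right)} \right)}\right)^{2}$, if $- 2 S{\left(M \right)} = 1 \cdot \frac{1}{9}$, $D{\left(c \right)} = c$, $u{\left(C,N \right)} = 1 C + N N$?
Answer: $\frac{38809}{324} \approx 119.78$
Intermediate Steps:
$u{\left(C,N \right)} = C + N^{2}$
$S{\left(M \right)} = - \frac{1}{18}$ ($S{\left(M \right)} = - \frac{1 \cdot \frac{1}{9}}{2} = \left(- \frac{1}{2}\right) \frac{1}{9} = - \frac{1}{18}$)
$\left(D{\left(11 \right)} + S{\left(u{\left(-3,0 \right)} \right)}\right)^{2} = \left(11 - \frac{1}{18}\right)^{2} = \left(\frac{197}{18}\right)^{2} = \frac{38809}{324}$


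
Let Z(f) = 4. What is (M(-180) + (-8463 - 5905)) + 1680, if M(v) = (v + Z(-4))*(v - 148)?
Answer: 45040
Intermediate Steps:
M(v) = (-148 + v)*(4 + v) (M(v) = (v + 4)*(v - 148) = (4 + v)*(-148 + v) = (-148 + v)*(4 + v))
(M(-180) + (-8463 - 5905)) + 1680 = ((-592 + (-180)² - 144*(-180)) + (-8463 - 5905)) + 1680 = ((-592 + 32400 + 25920) - 14368) + 1680 = (57728 - 14368) + 1680 = 43360 + 1680 = 45040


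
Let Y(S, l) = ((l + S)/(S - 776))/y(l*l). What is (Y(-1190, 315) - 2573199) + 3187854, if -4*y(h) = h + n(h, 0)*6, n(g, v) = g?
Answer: 2398093078175/3901527 ≈ 6.1466e+5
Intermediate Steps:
y(h) = -7*h/4 (y(h) = -(h + h*6)/4 = -(h + 6*h)/4 = -7*h/4)
Y(S, l) = -4*(S + l)/(7*l**2*(-776 + S)) (Y(S, l) = ((l + S)/(S - 776))/((-7*l*l/4)) = ((S + l)/(-776 + S))/((-7*l**2/4)) = ((S + l)/(-776 + S))*(-4/(7*l**2)) = -4*(S + l)/(7*l**2*(-776 + S)))
(Y(-1190, 315) - 2573199) + 3187854 = ((4/7)*(-1*(-1190) - 1*315)/(315**2*(-776 - 1190)) - 2573199) + 3187854 = ((4/7)*(1/99225)*(1190 - 315)/(-1966) - 2573199) + 3187854 = ((4/7)*(1/99225)*(-1/1966)*875 - 2573199) + 3187854 = (-10/3901527 - 2573199) + 3187854 = -10039405374883/3901527 + 3187854 = 2398093078175/3901527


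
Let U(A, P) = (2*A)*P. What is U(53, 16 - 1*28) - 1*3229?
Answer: -4501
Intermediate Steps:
U(A, P) = 2*A*P
U(53, 16 - 1*28) - 1*3229 = 2*53*(16 - 1*28) - 1*3229 = 2*53*(16 - 28) - 3229 = 2*53*(-12) - 3229 = -1272 - 3229 = -4501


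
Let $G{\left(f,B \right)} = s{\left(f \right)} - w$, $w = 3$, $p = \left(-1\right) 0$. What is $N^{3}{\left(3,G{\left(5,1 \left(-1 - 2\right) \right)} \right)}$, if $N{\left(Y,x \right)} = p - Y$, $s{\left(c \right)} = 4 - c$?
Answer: $-27$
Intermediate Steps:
$p = 0$
$G{\left(f,B \right)} = 1 - f$ ($G{\left(f,B \right)} = \left(4 - f\right) - 3 = 1 - f$)
$N{\left(Y,x \right)} = - Y$ ($N{\left(Y,x \right)} = 0 - Y = - Y$)
$N^{3}{\left(3,G{\left(5,1 \left(-1 - 2\right) \right)} \right)} = \left(\left(-1\right) 3\right)^{3} = \left(-3\right)^{3} = -27$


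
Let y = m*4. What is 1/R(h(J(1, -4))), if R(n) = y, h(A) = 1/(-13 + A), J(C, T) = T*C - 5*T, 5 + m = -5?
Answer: -1/40 ≈ -0.025000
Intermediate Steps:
m = -10 (m = -5 - 5 = -10)
J(C, T) = -5*T + C*T (J(C, T) = C*T - 5*T = -5*T + C*T)
y = -40 (y = -10*4 = -40)
R(n) = -40
1/R(h(J(1, -4))) = 1/(-40) = -1/40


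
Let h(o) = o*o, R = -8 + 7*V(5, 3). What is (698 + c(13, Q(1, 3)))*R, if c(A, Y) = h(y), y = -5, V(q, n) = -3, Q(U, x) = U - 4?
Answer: -20967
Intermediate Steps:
Q(U, x) = -4 + U
R = -29 (R = -8 + 7*(-3) = -8 - 21 = -29)
h(o) = o²
c(A, Y) = 25 (c(A, Y) = (-5)² = 25)
(698 + c(13, Q(1, 3)))*R = (698 + 25)*(-29) = 723*(-29) = -20967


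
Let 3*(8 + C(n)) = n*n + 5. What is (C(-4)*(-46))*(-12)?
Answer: -552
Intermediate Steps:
C(n) = -19/3 + n²/3 (C(n) = -8 + (n*n + 5)/3 = -8 + (n² + 5)/3 = -8 + (5 + n²)/3 = -8 + (5/3 + n²/3) = -19/3 + n²/3)
(C(-4)*(-46))*(-12) = ((-19/3 + (⅓)*(-4)²)*(-46))*(-12) = ((-19/3 + (⅓)*16)*(-46))*(-12) = ((-19/3 + 16/3)*(-46))*(-12) = -1*(-46)*(-12) = 46*(-12) = -552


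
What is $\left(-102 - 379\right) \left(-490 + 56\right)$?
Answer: $208754$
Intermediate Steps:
$\left(-102 - 379\right) \left(-490 + 56\right) = \left(-481\right) \left(-434\right) = 208754$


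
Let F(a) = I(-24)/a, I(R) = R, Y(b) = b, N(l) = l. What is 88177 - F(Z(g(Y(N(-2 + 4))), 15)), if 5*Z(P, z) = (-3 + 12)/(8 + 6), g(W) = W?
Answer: 265091/3 ≈ 88364.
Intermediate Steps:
Z(P, z) = 9/70 (Z(P, z) = ((-3 + 12)/(8 + 6))/5 = (9/14)/5 = (9*(1/14))/5 = (⅕)*(9/14) = 9/70)
F(a) = -24/a
88177 - F(Z(g(Y(N(-2 + 4))), 15)) = 88177 - (-24)/9/70 = 88177 - (-24)*70/9 = 88177 - 1*(-560/3) = 88177 + 560/3 = 265091/3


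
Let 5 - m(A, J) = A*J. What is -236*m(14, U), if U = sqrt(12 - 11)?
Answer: 2124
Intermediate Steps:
U = 1 (U = sqrt(1) = 1)
m(A, J) = 5 - A*J
-236*m(14, U) = -236*(5 - 1*14*1) = -236*(5 - 14) = -236*(-9) = 2124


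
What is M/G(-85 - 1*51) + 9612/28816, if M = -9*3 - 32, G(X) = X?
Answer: 187961/244936 ≈ 0.76739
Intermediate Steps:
M = -59 (M = -27 - 32 = -59)
M/G(-85 - 1*51) + 9612/28816 = -59/(-85 - 1*51) + 9612/28816 = -59/(-85 - 51) + 9612*(1/28816) = -59/(-136) + 2403/7204 = -59*(-1/136) + 2403/7204 = 59/136 + 2403/7204 = 187961/244936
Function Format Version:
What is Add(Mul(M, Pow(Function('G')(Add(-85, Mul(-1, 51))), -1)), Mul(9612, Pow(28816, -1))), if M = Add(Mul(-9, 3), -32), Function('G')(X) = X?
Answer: Rational(187961, 244936) ≈ 0.76739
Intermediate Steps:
M = -59 (M = Add(-27, -32) = -59)
Add(Mul(M, Pow(Function('G')(Add(-85, Mul(-1, 51))), -1)), Mul(9612, Pow(28816, -1))) = Add(Mul(-59, Pow(Add(-85, Mul(-1, 51)), -1)), Mul(9612, Pow(28816, -1))) = Add(Mul(-59, Pow(Add(-85, -51), -1)), Mul(9612, Rational(1, 28816))) = Add(Mul(-59, Pow(-136, -1)), Rational(2403, 7204)) = Add(Mul(-59, Rational(-1, 136)), Rational(2403, 7204)) = Add(Rational(59, 136), Rational(2403, 7204)) = Rational(187961, 244936)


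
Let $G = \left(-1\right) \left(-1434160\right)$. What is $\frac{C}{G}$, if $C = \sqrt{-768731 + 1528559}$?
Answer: $\frac{\sqrt{189957}}{717080} \approx 0.0006078$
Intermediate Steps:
$G = 1434160$
$C = 2 \sqrt{189957}$ ($C = \sqrt{759828} = 2 \sqrt{189957} \approx 871.68$)
$\frac{C}{G} = \frac{2 \sqrt{189957}}{1434160} = 2 \sqrt{189957} \cdot \frac{1}{1434160} = \frac{\sqrt{189957}}{717080}$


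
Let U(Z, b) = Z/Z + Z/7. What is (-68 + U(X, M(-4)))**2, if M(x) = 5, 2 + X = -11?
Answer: 232324/49 ≈ 4741.3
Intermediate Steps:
X = -13 (X = -2 - 11 = -13)
U(Z, b) = 1 + Z/7 (U(Z, b) = 1 + Z*(1/7) = 1 + Z/7)
(-68 + U(X, M(-4)))**2 = (-68 + (1 + (1/7)*(-13)))**2 = (-68 + (1 - 13/7))**2 = (-68 - 6/7)**2 = (-482/7)**2 = 232324/49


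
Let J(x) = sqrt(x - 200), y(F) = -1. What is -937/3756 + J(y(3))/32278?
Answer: -937/3756 + I*sqrt(201)/32278 ≈ -0.24947 + 0.00043923*I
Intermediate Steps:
J(x) = sqrt(-200 + x)
-937/3756 + J(y(3))/32278 = -937/3756 + sqrt(-200 - 1)/32278 = -937*1/3756 + sqrt(-201)*(1/32278) = -937/3756 + (I*sqrt(201))*(1/32278) = -937/3756 + I*sqrt(201)/32278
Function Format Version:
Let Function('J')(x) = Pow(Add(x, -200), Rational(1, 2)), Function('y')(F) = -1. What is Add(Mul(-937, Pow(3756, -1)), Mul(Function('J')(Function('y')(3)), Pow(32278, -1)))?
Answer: Add(Rational(-937, 3756), Mul(Rational(1, 32278), I, Pow(201, Rational(1, 2)))) ≈ Add(-0.24947, Mul(0.00043923, I))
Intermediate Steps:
Function('J')(x) = Pow(Add(-200, x), Rational(1, 2))
Add(Mul(-937, Pow(3756, -1)), Mul(Function('J')(Function('y')(3)), Pow(32278, -1))) = Add(Mul(-937, Pow(3756, -1)), Mul(Pow(Add(-200, -1), Rational(1, 2)), Pow(32278, -1))) = Add(Mul(-937, Rational(1, 3756)), Mul(Pow(-201, Rational(1, 2)), Rational(1, 32278))) = Add(Rational(-937, 3756), Mul(Mul(I, Pow(201, Rational(1, 2))), Rational(1, 32278))) = Add(Rational(-937, 3756), Mul(Rational(1, 32278), I, Pow(201, Rational(1, 2))))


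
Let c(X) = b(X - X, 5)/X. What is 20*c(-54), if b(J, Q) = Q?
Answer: -50/27 ≈ -1.8519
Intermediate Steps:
c(X) = 5/X
20*c(-54) = 20*(5/(-54)) = 20*(5*(-1/54)) = 20*(-5/54) = -50/27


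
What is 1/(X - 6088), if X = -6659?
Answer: -1/12747 ≈ -7.8450e-5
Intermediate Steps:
1/(X - 6088) = 1/(-6659 - 6088) = 1/(-12747) = -1/12747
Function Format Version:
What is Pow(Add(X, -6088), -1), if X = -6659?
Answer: Rational(-1, 12747) ≈ -7.8450e-5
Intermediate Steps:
Pow(Add(X, -6088), -1) = Pow(Add(-6659, -6088), -1) = Pow(-12747, -1) = Rational(-1, 12747)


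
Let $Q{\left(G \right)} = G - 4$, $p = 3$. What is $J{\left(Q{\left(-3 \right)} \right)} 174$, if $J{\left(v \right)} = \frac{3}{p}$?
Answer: $174$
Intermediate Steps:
$Q{\left(G \right)} = -4 + G$ ($Q{\left(G \right)} = G - 4 = -4 + G$)
$J{\left(v \right)} = 1$ ($J{\left(v \right)} = \frac{3}{3} = 3 \cdot \frac{1}{3} = 1$)
$J{\left(Q{\left(-3 \right)} \right)} 174 = 1 \cdot 174 = 174$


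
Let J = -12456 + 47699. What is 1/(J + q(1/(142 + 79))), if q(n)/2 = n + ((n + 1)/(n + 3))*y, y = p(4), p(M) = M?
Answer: 18343/646511577 ≈ 2.8372e-5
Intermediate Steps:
y = 4
q(n) = 2*n + 8*(1 + n)/(3 + n) (q(n) = 2*(n + ((n + 1)/(n + 3))*4) = 2*(n + ((1 + n)/(3 + n))*4) = 2*(n + 4*(1 + n)/(3 + n)) = 2*n + 8*(1 + n)/(3 + n))
J = 35243
1/(J + q(1/(142 + 79))) = 1/(35243 + 2*(4 + (1/(142 + 79))**2 + 7/(142 + 79))/(3 + 1/(142 + 79))) = 1/(35243 + 2*(4 + (1/221)**2 + 7/221)/(3 + 1/221)) = 1/(35243 + 2*(4 + (1/221)**2 + 7*(1/221))/(3 + 1/221)) = 1/(35243 + 2*(4 + 1/48841 + 7/221)/(664/221)) = 1/(35243 + 2*(221/664)*(196912/48841)) = 1/(35243 + 49228/18343) = 1/(646511577/18343) = 18343/646511577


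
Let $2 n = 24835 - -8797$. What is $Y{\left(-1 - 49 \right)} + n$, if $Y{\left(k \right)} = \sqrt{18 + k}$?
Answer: $16816 + 4 i \sqrt{2} \approx 16816.0 + 5.6569 i$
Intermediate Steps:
$n = 16816$ ($n = \frac{24835 - -8797}{2} = \frac{24835 + 8797}{2} = \frac{1}{2} \cdot 33632 = 16816$)
$Y{\left(-1 - 49 \right)} + n = \sqrt{18 - 50} + 16816 = \sqrt{-32} + 16816 = 4 i \sqrt{2} + 16816 = 16816 + 4 i \sqrt{2}$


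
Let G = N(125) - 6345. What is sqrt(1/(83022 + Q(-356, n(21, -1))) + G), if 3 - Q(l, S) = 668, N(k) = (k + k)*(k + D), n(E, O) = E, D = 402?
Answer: sqrt(850581414764202)/82357 ≈ 354.13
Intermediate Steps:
N(k) = 2*k*(402 + k) (N(k) = (k + k)*(k + 402) = (2*k)*(402 + k) = 2*k*(402 + k))
Q(l, S) = -665 (Q(l, S) = 3 - 1*668 = 3 - 668 = -665)
G = 125405 (G = 2*125*(402 + 125) - 6345 = 2*125*527 - 6345 = 131750 - 6345 = 125405)
sqrt(1/(83022 + Q(-356, n(21, -1))) + G) = sqrt(1/(83022 - 665) + 125405) = sqrt(1/82357 + 125405) = sqrt(10327979586/82357) = sqrt(850581414764202)/82357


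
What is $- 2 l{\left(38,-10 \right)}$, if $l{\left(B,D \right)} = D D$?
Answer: $-200$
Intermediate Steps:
$l{\left(B,D \right)} = D^{2}$
$- 2 l{\left(38,-10 \right)} = - 2 \left(-10\right)^{2} = \left(-2\right) 100 = -200$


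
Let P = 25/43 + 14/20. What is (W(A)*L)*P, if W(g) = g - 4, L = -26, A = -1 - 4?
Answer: 64467/215 ≈ 299.85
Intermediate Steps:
A = -5
W(g) = -4 + g
P = 551/430 (P = 25*(1/43) + 14*(1/20) = 25/43 + 7/10 = 551/430 ≈ 1.2814)
(W(A)*L)*P = ((-4 - 5)*(-26))*(551/430) = -9*(-26)*(551/430) = 234*(551/430) = 64467/215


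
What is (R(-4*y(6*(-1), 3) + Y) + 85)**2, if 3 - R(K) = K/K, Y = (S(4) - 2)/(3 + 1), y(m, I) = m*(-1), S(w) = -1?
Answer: 7569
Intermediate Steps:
y(m, I) = -m
Y = -3/4 (Y = (-1 - 2)/(3 + 1) = -3/4 ≈ -0.75000)
R(K) = 2 (R(K) = 3 - K/K = 3 - 1*1 = 3 - 1 = 2)
(R(-4*y(6*(-1), 3) + Y) + 85)**2 = (2 + 85)**2 = 87**2 = 7569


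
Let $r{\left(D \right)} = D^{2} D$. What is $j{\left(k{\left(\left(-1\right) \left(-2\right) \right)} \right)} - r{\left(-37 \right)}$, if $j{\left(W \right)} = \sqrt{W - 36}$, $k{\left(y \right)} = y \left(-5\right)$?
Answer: $50653 + i \sqrt{46} \approx 50653.0 + 6.7823 i$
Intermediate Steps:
$k{\left(y \right)} = - 5 y$
$j{\left(W \right)} = \sqrt{-36 + W}$
$r{\left(D \right)} = D^{3}$
$j{\left(k{\left(\left(-1\right) \left(-2\right) \right)} \right)} - r{\left(-37 \right)} = \sqrt{-36 - 5 \left(\left(-1\right) \left(-2\right)\right)} - \left(-37\right)^{3} = \sqrt{-36 - 10} - -50653 = \sqrt{-36 - 10} + 50653 = \sqrt{-46} + 50653 = i \sqrt{46} + 50653 = 50653 + i \sqrt{46}$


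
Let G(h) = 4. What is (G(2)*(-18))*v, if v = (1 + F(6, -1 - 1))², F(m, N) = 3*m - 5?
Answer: -14112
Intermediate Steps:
F(m, N) = -5 + 3*m
v = 196 (v = (1 + (-5 + 3*6))² = (1 + (-5 + 18))² = (1 + 13)² = 14² = 196)
(G(2)*(-18))*v = (4*(-18))*196 = -72*196 = -14112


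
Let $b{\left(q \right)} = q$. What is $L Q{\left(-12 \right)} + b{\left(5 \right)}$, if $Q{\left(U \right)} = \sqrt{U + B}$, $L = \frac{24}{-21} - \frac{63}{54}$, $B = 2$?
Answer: $5 - \frac{97 i \sqrt{10}}{42} \approx 5.0 - 7.3034 i$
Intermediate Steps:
$L = - \frac{97}{42}$ ($L = 24 \left(- \frac{1}{21}\right) - \frac{7}{6} = - \frac{8}{7} - \frac{7}{6} = - \frac{97}{42} \approx -2.3095$)
$Q{\left(U \right)} = \sqrt{2 + U}$ ($Q{\left(U \right)} = \sqrt{U + 2} = \sqrt{2 + U}$)
$L Q{\left(-12 \right)} + b{\left(5 \right)} = - \frac{97 \sqrt{2 - 12}}{42} + 5 = - \frac{97 \sqrt{-10}}{42} + 5 = - \frac{97 i \sqrt{10}}{42} + 5 = 5 - \frac{97 i \sqrt{10}}{42}$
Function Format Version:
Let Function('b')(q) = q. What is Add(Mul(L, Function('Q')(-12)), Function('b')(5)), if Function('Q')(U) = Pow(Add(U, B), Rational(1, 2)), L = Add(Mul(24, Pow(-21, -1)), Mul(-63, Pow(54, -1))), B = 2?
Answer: Add(5, Mul(Rational(-97, 42), I, Pow(10, Rational(1, 2)))) ≈ Add(5.0000, Mul(-7.3034, I))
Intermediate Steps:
L = Rational(-97, 42) (L = Add(Mul(24, Rational(-1, 21)), Mul(-63, Rational(1, 54))) = Add(Rational(-8, 7), Rational(-7, 6)) = Rational(-97, 42) ≈ -2.3095)
Function('Q')(U) = Pow(Add(2, U), Rational(1, 2)) (Function('Q')(U) = Pow(Add(U, 2), Rational(1, 2)) = Pow(Add(2, U), Rational(1, 2)))
Add(Mul(L, Function('Q')(-12)), Function('b')(5)) = Add(Mul(Rational(-97, 42), Pow(Add(2, -12), Rational(1, 2))), 5) = Add(Mul(Rational(-97, 42), Pow(-10, Rational(1, 2))), 5) = Add(Mul(Rational(-97, 42), Mul(I, Pow(10, Rational(1, 2)))), 5) = Add(Mul(Rational(-97, 42), I, Pow(10, Rational(1, 2))), 5) = Add(5, Mul(Rational(-97, 42), I, Pow(10, Rational(1, 2))))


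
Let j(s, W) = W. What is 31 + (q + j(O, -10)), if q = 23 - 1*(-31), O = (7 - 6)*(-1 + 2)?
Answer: 75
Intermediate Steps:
O = 1 (O = 1*1 = 1)
q = 54 (q = 23 + 31 = 54)
31 + (q + j(O, -10)) = 31 + (54 - 10) = 31 + 44 = 75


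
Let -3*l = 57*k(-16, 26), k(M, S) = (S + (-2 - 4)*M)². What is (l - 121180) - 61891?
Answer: -465867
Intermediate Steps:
k(M, S) = (S - 6*M)²
l = -282796 (l = -19*(-1*26 + 6*(-16))² = -19*(-26 - 96)² = -19*(-122)² = -19*14884 = -⅓*848388 = -282796)
(l - 121180) - 61891 = (-282796 - 121180) - 61891 = -403976 - 61891 = -465867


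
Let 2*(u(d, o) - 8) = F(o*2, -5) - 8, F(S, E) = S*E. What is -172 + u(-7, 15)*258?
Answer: -18490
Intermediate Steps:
F(S, E) = E*S
u(d, o) = 4 - 5*o (u(d, o) = 8 + (-5*o*2 - 8)/2 = 8 + (-10*o - 8)/2 = 8 + (-8 - 10*o)/2 = 8 + (-4 - 5*o) = 4 - 5*o)
-172 + u(-7, 15)*258 = -172 + (4 - 5*15)*258 = -172 + (4 - 75)*258 = -172 - 71*258 = -172 - 18318 = -18490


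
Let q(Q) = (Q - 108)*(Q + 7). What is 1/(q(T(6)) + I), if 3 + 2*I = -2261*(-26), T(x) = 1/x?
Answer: 36/1030273 ≈ 3.4942e-5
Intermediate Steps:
q(Q) = (-108 + Q)*(7 + Q)
I = 58783/2 (I = -3/2 + (-2261*(-26))/2 = -3/2 + (1/2)*58786 = -3/2 + 29393 = 58783/2 ≈ 29392.)
1/(q(T(6)) + I) = 1/((-756 + (1/6)**2 - 101/6) + 58783/2) = 1/((-756 + (1/6)**2 - 101*1/6) + 58783/2) = 1/((-756 + 1/36 - 101/6) + 58783/2) = 1/(-27821/36 + 58783/2) = 1/(1030273/36) = 36/1030273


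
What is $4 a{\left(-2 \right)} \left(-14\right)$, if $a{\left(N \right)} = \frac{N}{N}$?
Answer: $-56$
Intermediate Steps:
$a{\left(N \right)} = 1$
$4 a{\left(-2 \right)} \left(-14\right) = 4 \cdot 1 \left(-14\right) = 4 \left(-14\right) = -56$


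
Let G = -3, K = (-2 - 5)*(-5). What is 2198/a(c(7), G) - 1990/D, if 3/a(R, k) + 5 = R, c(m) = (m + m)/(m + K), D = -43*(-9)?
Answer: -1325186/387 ≈ -3424.3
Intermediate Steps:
D = 387
K = 35 (K = -7*(-5) = 35)
c(m) = 2*m/(35 + m) (c(m) = (m + m)/(m + 35) = (2*m)/(35 + m) = 2*m/(35 + m))
a(R, k) = 3/(-5 + R)
2198/a(c(7), G) - 1990/D = 2198/((3/(-5 + 2*7/(35 + 7)))) - 1990/387 = 2198/((3/(-5 + 2*7/42))) - 1990*1/387 = 2198/((3/(-5 + 2*7*(1/42)))) - 1990/387 = 2198/((3/(-5 + ⅓))) - 1990/387 = 2198/((3/(-14/3))) - 1990/387 = 2198/((3*(-3/14))) - 1990/387 = 2198/(-9/14) - 1990/387 = 2198*(-14/9) - 1990/387 = -30772/9 - 1990/387 = -1325186/387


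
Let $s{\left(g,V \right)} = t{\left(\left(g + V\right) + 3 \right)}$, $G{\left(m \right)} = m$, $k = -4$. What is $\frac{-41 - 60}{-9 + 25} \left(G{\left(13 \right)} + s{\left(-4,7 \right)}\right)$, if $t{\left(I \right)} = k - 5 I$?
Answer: $\frac{2121}{16} \approx 132.56$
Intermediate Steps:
$t{\left(I \right)} = -4 - 5 I$
$s{\left(g,V \right)} = -19 - 5 V - 5 g$ ($s{\left(g,V \right)} = -4 - 5 \left(\left(g + V\right) + 3\right) = -4 - 5 \left(\left(V + g\right) + 3\right) = -4 - 5 \left(3 + V + g\right) = -4 - \left(15 + 5 V + 5 g\right) = -19 - 5 V - 5 g$)
$\frac{-41 - 60}{-9 + 25} \left(G{\left(13 \right)} + s{\left(-4,7 \right)}\right) = \frac{-41 - 60}{-9 + 25} \left(13 - 34\right) = - \frac{101}{16} \left(13 - 34\right) = \left(-101\right) \frac{1}{16} \left(13 - 34\right) = \left(- \frac{101}{16}\right) \left(-21\right) = \frac{2121}{16}$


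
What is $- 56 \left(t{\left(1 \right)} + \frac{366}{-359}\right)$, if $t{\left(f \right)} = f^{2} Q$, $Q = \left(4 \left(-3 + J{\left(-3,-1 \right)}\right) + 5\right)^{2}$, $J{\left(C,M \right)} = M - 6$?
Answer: $- \frac{24606904}{359} \approx -68543.0$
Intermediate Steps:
$J{\left(C,M \right)} = -6 + M$ ($J{\left(C,M \right)} = M - 6 = -6 + M$)
$Q = 1225$ ($Q = \left(4 \left(-3 - 7\right) + 5\right)^{2} = \left(4 \left(-10\right) + 5\right)^{2} = \left(-40 + 5\right)^{2} = \left(-35\right)^{2} = 1225$)
$t{\left(f \right)} = 1225 f^{2}$ ($t{\left(f \right)} = f^{2} \cdot 1225 = 1225 f^{2}$)
$- 56 \left(t{\left(1 \right)} + \frac{366}{-359}\right) = - 56 \left(1225 \cdot 1^{2} + \frac{366}{-359}\right) = - 56 \left(1225 \cdot 1 + 366 \left(- \frac{1}{359}\right)\right) = - 56 \left(1225 - \frac{366}{359}\right) = \left(-56\right) \frac{439409}{359} = - \frac{24606904}{359}$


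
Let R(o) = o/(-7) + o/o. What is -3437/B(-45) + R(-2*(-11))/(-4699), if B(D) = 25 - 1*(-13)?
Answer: -113052671/1249934 ≈ -90.447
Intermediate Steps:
B(D) = 38 (B(D) = 25 + 13 = 38)
R(o) = 1 - o/7 (R(o) = o*(-⅐) + 1 = -o/7 + 1 = 1 - o/7)
-3437/B(-45) + R(-2*(-11))/(-4699) = -3437/38 + (1 - (-2)*(-11)/7)/(-4699) = -3437*1/38 + (1 - ⅐*22)*(-1/4699) = -3437/38 + (1 - 22/7)*(-1/4699) = -3437/38 - 15/7*(-1/4699) = -3437/38 + 15/32893 = -113052671/1249934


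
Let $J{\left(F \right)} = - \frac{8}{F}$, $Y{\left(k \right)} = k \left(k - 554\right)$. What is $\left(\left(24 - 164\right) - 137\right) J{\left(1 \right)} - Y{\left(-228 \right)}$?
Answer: $-176080$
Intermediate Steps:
$Y{\left(k \right)} = k \left(-554 + k\right)$
$\left(\left(24 - 164\right) - 137\right) J{\left(1 \right)} - Y{\left(-228 \right)} = \left(\left(24 - 164\right) - 137\right) \left(- \frac{8}{1}\right) - - 228 \left(-554 - 228\right) = \left(-140 - 137\right) \left(\left(-8\right) 1\right) - \left(-228\right) \left(-782\right) = \left(-277\right) \left(-8\right) - 178296 = 2216 - 178296 = -176080$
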